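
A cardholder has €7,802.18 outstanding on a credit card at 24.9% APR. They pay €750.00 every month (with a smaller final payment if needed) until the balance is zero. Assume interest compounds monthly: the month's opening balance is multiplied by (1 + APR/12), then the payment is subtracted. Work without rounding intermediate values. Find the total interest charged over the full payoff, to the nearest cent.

€1,078.94

Monthly rate r = 24.9%/12 = 2.075% = 0.02075.
Payoff takes n = ⌈−ln(1 − rB₀/P)/ln(1+r)⌉ = ⌈11.840⌉ = 12 payments; the last is €631.12.
Total paid = 11·€750.00 + €631.12 = €8,881.12.
Total interest = total paid − principal = €8,881.12 − €7,802.18 = €1,078.94.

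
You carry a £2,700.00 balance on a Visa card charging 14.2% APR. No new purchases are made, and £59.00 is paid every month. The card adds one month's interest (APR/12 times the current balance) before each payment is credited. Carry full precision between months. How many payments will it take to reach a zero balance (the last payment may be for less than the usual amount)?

67 payments

Monthly rate r = 14.2%/12 = 1.18333% = 0.0118333.
Recurrence: B ← B·(1+r) − £59.00.
Month 1: interest £31.95; balance after payment £2,672.95.
Month 2: interest £31.63; balance after payment £2,645.58.
Closed form: n = −ln(1 − rB₀/P)/ln(1+r) = −ln(0.45847)/ln(1.01183) ≈ 66.292, so the balance reaches zero during payment 67.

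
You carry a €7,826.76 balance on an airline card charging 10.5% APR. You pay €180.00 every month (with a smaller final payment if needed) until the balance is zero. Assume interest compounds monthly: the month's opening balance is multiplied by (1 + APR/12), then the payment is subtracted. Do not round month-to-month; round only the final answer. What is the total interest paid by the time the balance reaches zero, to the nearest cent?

€2,065.70

Monthly rate r = 10.5%/12 = 0.875% = 0.00875.
Payoff takes n = ⌈−ln(1 − rB₀/P)/ln(1+r)⌉ = ⌈54.958⌉ = 55 payments; the last is €172.46.
Total paid = 54·€180.00 + €172.46 = €9,892.46.
Total interest = total paid − principal = €9,892.46 − €7,826.76 = €2,065.70.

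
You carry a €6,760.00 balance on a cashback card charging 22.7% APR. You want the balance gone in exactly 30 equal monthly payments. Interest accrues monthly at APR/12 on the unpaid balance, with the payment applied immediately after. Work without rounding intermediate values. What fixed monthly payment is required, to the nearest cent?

€297.36

Monthly rate r = 22.7%/12 = 1.89167% = 0.0189167.
Level-payment amortization: P = B₀·r / (1 − (1+r)^(−n)) = 6760.00·0.0189167 / (1 − 1.01892^(−30)).
Denominator 1 − (1+r)^(−30) = 0.430045725.
P = 127.877 / 0.430045725 ≈ 297.36.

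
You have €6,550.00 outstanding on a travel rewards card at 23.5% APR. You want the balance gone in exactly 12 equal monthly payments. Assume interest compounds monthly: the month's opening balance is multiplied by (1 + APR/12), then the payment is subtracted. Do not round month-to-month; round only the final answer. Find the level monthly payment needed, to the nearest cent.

€617.78

Monthly rate r = 23.5%/12 = 1.95833% = 0.0195833.
Level-payment amortization: P = B₀·r / (1 − (1+r)^(−n)) = 6550.00·0.0195833 / (1 − 1.01958^(−12)).
Denominator 1 − (1+r)^(−12) = 0.207631379.
P = 128.271 / 0.207631379 ≈ 617.78.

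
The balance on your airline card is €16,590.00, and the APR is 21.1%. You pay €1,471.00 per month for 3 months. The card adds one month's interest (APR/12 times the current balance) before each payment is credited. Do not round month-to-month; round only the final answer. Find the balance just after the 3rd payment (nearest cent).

€12,989.55

Monthly rate r = 21.1%/12 = 1.75833% = 0.0175833.
Each month: B ← B·(1+r) − €1,471.00.
Month 1: interest €291.71; balance after payment €15,410.71.
Month 2: interest €270.97; balance after payment €14,210.68.
Month 3: interest €249.87; balance after payment €12,989.55.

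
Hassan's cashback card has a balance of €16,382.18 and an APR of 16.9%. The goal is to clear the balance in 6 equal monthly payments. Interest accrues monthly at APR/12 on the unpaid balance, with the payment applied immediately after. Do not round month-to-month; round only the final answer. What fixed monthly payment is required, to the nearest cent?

€2,866.52

Monthly rate r = 16.9%/12 = 1.40833% = 0.0140833.
Level-payment amortization: P = B₀·r / (1 − (1+r)^(−n)) = 16382.18·0.0140833 / (1 − 1.01408^(−6)).
Denominator 1 − (1+r)^(−6) = 0.0804864579.
P = 230.716 / 0.0804864579 ≈ 2866.52.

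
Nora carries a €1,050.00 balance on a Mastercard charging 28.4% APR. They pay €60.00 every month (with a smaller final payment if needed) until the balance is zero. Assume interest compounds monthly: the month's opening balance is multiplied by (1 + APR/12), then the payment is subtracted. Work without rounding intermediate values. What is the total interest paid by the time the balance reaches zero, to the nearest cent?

Monthly rate r = 28.4%/12 = 2.36667% = 0.0236667.
Payoff takes n = ⌈−ln(1 − rB₀/P)/ln(1+r)⌉ = ⌈22.860⌉ = 23 payments; the last is €51.69.
Total paid = 22·€60.00 + €51.69 = €1,371.69.
Total interest = total paid − principal = €1,371.69 − €1,050.00 = €321.69.

€321.69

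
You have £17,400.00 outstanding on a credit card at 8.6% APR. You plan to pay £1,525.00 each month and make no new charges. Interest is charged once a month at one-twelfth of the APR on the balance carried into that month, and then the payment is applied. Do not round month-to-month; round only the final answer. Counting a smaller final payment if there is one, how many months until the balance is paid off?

12 months

Monthly rate r = 8.6%/12 = 0.716667% = 0.00716667.
Recurrence: B ← B·(1+r) − £1,525.00.
Month 1: interest £124.70; balance after payment £15,999.70.
Month 2: interest £114.66; balance after payment £14,589.36.
Closed form: n = −ln(1 − rB₀/P)/ln(1+r) = −ln(0.91823)/ln(1.00717) ≈ 11.946, so the balance reaches zero during payment 12.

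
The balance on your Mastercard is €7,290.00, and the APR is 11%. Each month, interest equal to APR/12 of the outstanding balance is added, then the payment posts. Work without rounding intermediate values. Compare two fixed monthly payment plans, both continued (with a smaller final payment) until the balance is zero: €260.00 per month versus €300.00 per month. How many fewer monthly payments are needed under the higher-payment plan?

5 fewer payments

Monthly rate r = 11%/12 = 0.916667% = 0.00916667.
At €260.00/mo: n = ⌈−ln(1 − rB₀/P)/ln(1+r)⌉ = 33 payments (last €145.27); total interest = total paid − €7,290.00 = €1,175.27.
At €300.00/mo: 28 payments (last €185.12); total interest €995.12.
Payments saved = 33 − 28 = 5.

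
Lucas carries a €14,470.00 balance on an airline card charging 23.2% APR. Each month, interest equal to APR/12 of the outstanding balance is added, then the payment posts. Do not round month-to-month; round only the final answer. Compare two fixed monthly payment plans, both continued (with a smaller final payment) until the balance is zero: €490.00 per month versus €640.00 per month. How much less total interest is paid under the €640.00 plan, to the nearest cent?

Monthly rate r = 23.2%/12 = 1.93333% = 0.0193333.
At €490.00/mo: n = ⌈−ln(1 − rB₀/P)/ln(1+r)⌉ = 45 payments (last €92.22); total interest = total paid − €14,470.00 = €7,182.22.
At €640.00/mo: 31 payments (last €7.24); total interest €4,737.24.
Interest saved = €7,182.22 − €4,737.24 = €2,444.98.

€2,444.98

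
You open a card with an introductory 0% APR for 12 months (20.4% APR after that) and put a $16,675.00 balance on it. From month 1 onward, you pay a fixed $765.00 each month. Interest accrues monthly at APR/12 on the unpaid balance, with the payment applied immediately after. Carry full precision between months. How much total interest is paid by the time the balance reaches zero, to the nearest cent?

$773.96

Promo months 1–12 at r₀ = 0%/12 = 0; months 13+ at r₁ = 20.4%/12 = 0.017.
After month 12 (no interest yet): B = $16,675.00 − 12·$765.00 = $7,495.00.
Then at r₁ with $765.00/mo: n₂ = −ln(1 − r₁·B/P)/ln(1+r₁) ≈ 10.81 → 11 more payments.
Total paid = 22·$765.00 + $618.96 = $17,448.96; interest = $17,448.96 − $16,675.00 = $773.96.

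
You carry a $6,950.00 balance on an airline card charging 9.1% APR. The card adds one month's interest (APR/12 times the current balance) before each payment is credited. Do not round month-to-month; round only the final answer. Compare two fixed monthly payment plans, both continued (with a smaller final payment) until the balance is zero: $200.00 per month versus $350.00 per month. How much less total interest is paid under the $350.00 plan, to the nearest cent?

$536.35

Monthly rate r = 9.1%/12 = 0.758333% = 0.00758333.
At $200.00/mo: n = ⌈−ln(1 − rB₀/P)/ln(1+r)⌉ = 41 payments (last $97.75); total interest = total paid − $6,950.00 = $1,147.75.
At $350.00/mo: 22 payments (last $211.40); total interest $611.40.
Interest saved = $1,147.75 − $611.40 = $536.35.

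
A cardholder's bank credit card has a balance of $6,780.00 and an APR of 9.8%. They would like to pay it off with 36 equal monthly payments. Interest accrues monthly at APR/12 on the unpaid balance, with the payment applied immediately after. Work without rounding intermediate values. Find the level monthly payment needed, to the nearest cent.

Monthly rate r = 9.8%/12 = 0.816667% = 0.00816667.
Level-payment amortization: P = B₀·r / (1 − (1+r)^(−n)) = 6780.00·0.00816667 / (1 − 1.00817^(−36)).
Denominator 1 − (1+r)^(−36) = 0.253833114.
P = 55.37 / 0.253833114 ≈ 218.14.

$218.14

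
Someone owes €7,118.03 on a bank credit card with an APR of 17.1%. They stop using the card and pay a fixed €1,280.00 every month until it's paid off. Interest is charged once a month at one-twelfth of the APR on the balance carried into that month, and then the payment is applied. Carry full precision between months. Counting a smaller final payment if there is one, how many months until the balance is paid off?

Monthly rate r = 17.1%/12 = 1.425% = 0.01425.
Recurrence: B ← B·(1+r) − €1,280.00.
Month 1: interest €101.43; balance after payment €5,939.46.
Month 2: interest €84.64; balance after payment €4,744.10.
Month 3: interest €67.60; balance after payment €3,531.70.
Month 4: interest €50.33; balance after payment €2,302.03.
Month 5: interest €32.80; balance after payment €1,054.83.
Month 6: interest €15.03; balance after payment €0.00.

6 months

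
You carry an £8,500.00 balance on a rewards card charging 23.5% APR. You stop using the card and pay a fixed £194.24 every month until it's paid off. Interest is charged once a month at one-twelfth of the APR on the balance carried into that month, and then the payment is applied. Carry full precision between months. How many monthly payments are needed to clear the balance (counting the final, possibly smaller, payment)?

Monthly rate r = 23.5%/12 = 1.95833% = 0.0195833.
Recurrence: B ← B·(1+r) − £194.24.
Month 1: interest £166.46; balance after payment £8,472.22.
Month 2: interest £165.91; balance after payment £8,443.89.
Closed form: n = −ln(1 − rB₀/P)/ln(1+r) = −ln(0.14303)/ln(1.01958) ≈ 100.274, so the balance reaches zero during payment 101.

101 months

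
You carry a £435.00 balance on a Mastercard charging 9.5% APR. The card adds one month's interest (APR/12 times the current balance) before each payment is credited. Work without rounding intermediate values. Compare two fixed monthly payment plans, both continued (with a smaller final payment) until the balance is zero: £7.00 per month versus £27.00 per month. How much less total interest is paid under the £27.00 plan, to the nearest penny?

£133.95

Monthly rate r = 9.5%/12 = 0.791667% = 0.00791667.
At £7.00/mo: n = ⌈−ln(1 − rB₀/P)/ln(1+r)⌉ = 86 payments (last £6.16); total interest = total paid − £435.00 = £166.16.
At £27.00/mo: 18 payments (last £8.21); total interest £32.21.
Interest saved = £166.16 − £32.21 = £133.95.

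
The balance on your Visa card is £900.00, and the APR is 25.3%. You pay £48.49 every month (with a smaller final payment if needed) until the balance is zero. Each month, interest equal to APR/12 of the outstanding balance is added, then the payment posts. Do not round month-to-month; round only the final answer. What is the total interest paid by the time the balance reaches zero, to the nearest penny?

£253.89

Monthly rate r = 25.3%/12 = 2.10833% = 0.0210833.
Payoff takes n = ⌈−ln(1 − rB₀/P)/ln(1+r)⌉ = ⌈23.795⌉ = 24 payments; the last is £38.62.
Total paid = 23·£48.49 + £38.62 = £1,153.89.
Total interest = total paid − principal = £1,153.89 − £900.00 = £253.89.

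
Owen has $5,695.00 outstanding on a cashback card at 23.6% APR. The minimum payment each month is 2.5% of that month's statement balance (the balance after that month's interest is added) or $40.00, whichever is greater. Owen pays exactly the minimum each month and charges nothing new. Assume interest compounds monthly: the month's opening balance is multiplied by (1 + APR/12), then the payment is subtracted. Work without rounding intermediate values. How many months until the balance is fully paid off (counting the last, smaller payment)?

Monthly rate r = 23.6%/12 = 1.96667% = 0.0196667.
While 2.5% of the post-interest balance exceeds $40.00, each month B ← (B·(1+r))·(1 − 0.025), i.e. B shrinks by the factor (1+r)·0.975 = 0.99418.
This holds for months 1–221. Entering month 222 the balance is $1,565.96; 2.5% of the post-interest balance is now below $40.00, so the flat $40.00 minimum applies from here.
From month 222 a fixed $40.00 at rate r clears $1,565.96 in 76 more payments. Total: 221 + 76 = 297 months.

297 months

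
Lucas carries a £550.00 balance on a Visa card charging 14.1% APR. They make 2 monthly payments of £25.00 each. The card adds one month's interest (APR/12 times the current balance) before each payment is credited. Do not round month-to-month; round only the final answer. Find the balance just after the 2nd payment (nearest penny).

Monthly rate r = 14.1%/12 = 1.175% = 0.01175.
Each month: B ← B·(1+r) − £25.00.
Month 1: interest £6.46; balance after payment £531.46.
Month 2: interest £6.24; balance after payment £512.71.

£512.71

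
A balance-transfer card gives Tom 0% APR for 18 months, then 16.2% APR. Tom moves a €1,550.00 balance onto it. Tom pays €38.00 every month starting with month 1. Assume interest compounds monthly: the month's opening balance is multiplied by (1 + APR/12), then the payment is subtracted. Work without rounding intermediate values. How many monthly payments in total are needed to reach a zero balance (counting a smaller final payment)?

46 months

Promo months 1–18 at r₀ = 0%/12 = 0; months 19+ at r₁ = 16.2%/12 = 0.0135.
After month 18 (no interest yet): B = €1,550.00 − 18·€38.00 = €866.00.
Then at r₁ with €38.00/mo: n₂ = −ln(1 − r₁·B/P)/ln(1+r₁) ≈ 27.42 → 28 more payments.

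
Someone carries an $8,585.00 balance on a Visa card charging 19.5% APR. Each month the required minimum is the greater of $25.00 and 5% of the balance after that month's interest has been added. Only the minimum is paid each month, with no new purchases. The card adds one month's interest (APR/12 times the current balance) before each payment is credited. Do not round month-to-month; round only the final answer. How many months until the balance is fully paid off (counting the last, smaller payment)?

106 months

Monthly rate r = 19.5%/12 = 1.625% = 0.01625.
While 5% of the post-interest balance exceeds $25.00, each month B ← (B·(1+r))·(1 − 0.05), i.e. B shrinks by the factor (1+r)·0.95 = 0.96544.
This holds for months 1–82. Entering month 83 the balance is $479.87; 5% of the post-interest balance is now below $25.00, so the flat $25.00 minimum applies from here.
From month 83 a fixed $25.00 at rate r clears $479.87 in 24 more payments. Total: 82 + 24 = 106 months.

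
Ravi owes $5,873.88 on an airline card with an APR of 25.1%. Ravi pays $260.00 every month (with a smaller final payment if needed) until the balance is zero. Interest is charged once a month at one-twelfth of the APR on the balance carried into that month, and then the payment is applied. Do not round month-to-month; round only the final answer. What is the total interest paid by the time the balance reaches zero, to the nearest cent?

Monthly rate r = 25.1%/12 = 2.09167% = 0.0209167.
Payoff takes n = ⌈−ln(1 − rB₀/P)/ln(1+r)⌉ = ⌈30.902⌉ = 31 payments; the last is $234.68.
Total paid = 30·$260.00 + $234.68 = $8,034.68.
Total interest = total paid − principal = $8,034.68 − $5,873.88 = $2,160.80.

$2,160.80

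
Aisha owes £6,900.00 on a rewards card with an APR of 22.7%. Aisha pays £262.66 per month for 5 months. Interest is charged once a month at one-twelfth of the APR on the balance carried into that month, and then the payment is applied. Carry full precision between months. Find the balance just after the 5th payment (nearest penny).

Monthly rate r = 22.7%/12 = 1.89167% = 0.0189167.
Each month: B ← B·(1+r) − £262.66.
Month 1: interest £130.52; balance after payment £6,767.86.
Month 2: interest £128.03; balance after payment £6,633.23.
Month 3: interest £125.48; balance after payment £6,496.05.
Month 4: interest £122.88; balance after payment £6,356.27.
Month 5: interest £120.24; balance after payment £6,213.85.

£6,213.85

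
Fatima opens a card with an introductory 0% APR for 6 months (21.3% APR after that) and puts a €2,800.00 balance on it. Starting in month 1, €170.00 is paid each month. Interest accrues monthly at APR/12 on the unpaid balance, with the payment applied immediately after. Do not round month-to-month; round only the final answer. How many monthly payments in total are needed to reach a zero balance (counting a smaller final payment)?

18 months

Promo months 1–6 at r₀ = 0%/12 = 0; months 7+ at r₁ = 21.3%/12 = 0.01775.
After month 6 (no interest yet): B = €2,800.00 − 6·€170.00 = €1,780.00.
Then at r₁ with €170.00/mo: n₂ = −ln(1 − r₁·B/P)/ln(1+r₁) ≈ 11.69 → 12 more payments.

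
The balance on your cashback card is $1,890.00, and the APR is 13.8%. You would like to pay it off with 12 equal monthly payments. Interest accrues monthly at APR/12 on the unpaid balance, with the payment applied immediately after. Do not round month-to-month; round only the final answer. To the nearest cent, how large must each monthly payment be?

$169.52

Monthly rate r = 13.8%/12 = 1.15% = 0.0115.
Level-payment amortization: P = B₀·r / (1 − (1+r)^(−n)) = 1890.00·0.0115 / (1 − 1.0115^(−12)).
Denominator 1 − (1+r)^(−12) = 0.128215075.
P = 21.735 / 0.128215075 ≈ 169.52.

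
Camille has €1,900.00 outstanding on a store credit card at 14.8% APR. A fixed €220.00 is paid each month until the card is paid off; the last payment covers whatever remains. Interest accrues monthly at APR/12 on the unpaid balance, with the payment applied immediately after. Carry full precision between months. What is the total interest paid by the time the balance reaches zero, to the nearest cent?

€121.57

Monthly rate r = 14.8%/12 = 1.23333% = 0.0123333.
Payoff takes n = ⌈−ln(1 − rB₀/P)/ln(1+r)⌉ = ⌈9.188⌉ = 10 payments; the last is €41.57.
Total paid = 9·€220.00 + €41.57 = €2,021.57.
Total interest = total paid − principal = €2,021.57 − €1,900.00 = €121.57.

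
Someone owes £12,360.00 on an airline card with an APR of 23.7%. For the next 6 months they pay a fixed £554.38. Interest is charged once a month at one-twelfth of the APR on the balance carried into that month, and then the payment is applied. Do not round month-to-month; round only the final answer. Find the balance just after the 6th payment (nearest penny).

Monthly rate r = 23.7%/12 = 1.975% = 0.01975.
Each month: B ← B·(1+r) − £554.38.
Month 1: interest £244.11; balance after payment £12,049.73.
Month 2: interest £237.98; balance after payment £11,733.33.
Month 3: interest £231.73; balance after payment £11,410.69.
Month 4: interest £225.36; balance after payment £11,081.67.
Month 5: interest £218.86; balance after payment £10,746.15.
Month 6: interest £212.24; balance after payment £10,404.01.

£10,404.01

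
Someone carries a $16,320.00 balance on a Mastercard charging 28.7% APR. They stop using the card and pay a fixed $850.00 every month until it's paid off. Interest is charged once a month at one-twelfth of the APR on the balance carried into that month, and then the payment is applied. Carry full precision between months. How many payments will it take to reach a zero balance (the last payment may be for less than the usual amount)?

Monthly rate r = 28.7%/12 = 2.39167% = 0.0239167.
Recurrence: B ← B·(1+r) − $850.00.
Month 1: interest $390.32; balance after payment $15,860.32.
Month 2: interest $379.33; balance after payment $15,389.65.
Closed form: n = −ln(1 − rB₀/P)/ln(1+r) = −ln(0.5408)/ln(1.02392) ≈ 26.008, so the balance reaches zero during payment 27.

27 payments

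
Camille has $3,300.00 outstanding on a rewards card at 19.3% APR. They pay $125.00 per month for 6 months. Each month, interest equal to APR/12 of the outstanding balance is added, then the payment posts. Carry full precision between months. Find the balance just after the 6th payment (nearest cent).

$2,850.72

Monthly rate r = 19.3%/12 = 1.60833% = 0.0160833.
Each month: B ← B·(1+r) − $125.00.
Month 1: interest $53.08; balance after payment $3,228.07.
Month 2: interest $51.92; balance after payment $3,154.99.
Month 3: interest $50.74; balance after payment $3,080.74.
Month 4: interest $49.55; balance after payment $3,005.28.
Month 5: interest $48.33; balance after payment $2,928.62.
Month 6: interest $47.10; balance after payment $2,850.72.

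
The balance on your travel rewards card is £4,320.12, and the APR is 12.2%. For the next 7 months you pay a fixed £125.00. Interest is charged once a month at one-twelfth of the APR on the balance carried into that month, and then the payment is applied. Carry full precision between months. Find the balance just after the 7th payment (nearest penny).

£3,734.96

Monthly rate r = 12.2%/12 = 1.01667% = 0.0101667.
Each month: B ← B·(1+r) − £125.00.
Month 1: interest £43.92; balance after payment £4,239.04.
Month 2: interest £43.10; balance after payment £4,157.14.
Month 3: interest £42.26; balance after payment £4,074.40.
Month 4: interest £41.42; balance after payment £3,990.83.
Month 5: interest £40.57; balance after payment £3,906.40.
Month 6: interest £39.72; balance after payment £3,821.11.
Month 7: interest £38.85; balance after payment £3,734.96.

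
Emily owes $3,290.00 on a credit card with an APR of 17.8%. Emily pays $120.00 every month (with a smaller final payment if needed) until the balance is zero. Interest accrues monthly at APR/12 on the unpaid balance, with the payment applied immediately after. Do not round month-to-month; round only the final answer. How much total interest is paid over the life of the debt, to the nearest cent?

Monthly rate r = 17.8%/12 = 1.48333% = 0.0148333.
Payoff takes n = ⌈−ln(1 − rB₀/P)/ln(1+r)⌉ = ⌈35.453⌉ = 36 payments; the last is $54.57.
Total paid = 35·$120.00 + $54.57 = $4,254.57.
Total interest = total paid − principal = $4,254.57 − $3,290.00 = $964.57.

$964.57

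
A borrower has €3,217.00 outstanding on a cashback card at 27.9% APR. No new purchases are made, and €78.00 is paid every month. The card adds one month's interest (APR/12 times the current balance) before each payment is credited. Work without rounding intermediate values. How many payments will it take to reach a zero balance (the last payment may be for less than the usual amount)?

139 payments

Monthly rate r = 27.9%/12 = 2.325% = 0.02325.
Recurrence: B ← B·(1+r) − €78.00.
Month 1: interest €74.80; balance after payment €3,213.80.
Month 2: interest €74.72; balance after payment €3,210.52.
Closed form: n = −ln(1 − rB₀/P)/ln(1+r) = −ln(0.041087)/ln(1.02325) ≈ 138.883, so the balance reaches zero during payment 139.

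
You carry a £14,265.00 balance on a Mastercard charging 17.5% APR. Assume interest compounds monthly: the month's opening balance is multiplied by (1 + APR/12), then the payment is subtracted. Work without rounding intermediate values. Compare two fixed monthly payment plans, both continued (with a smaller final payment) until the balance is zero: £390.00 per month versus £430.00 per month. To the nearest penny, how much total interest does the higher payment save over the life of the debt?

£895.43

Monthly rate r = 17.5%/12 = 1.45833% = 0.0145833.
At £390.00/mo: n = ⌈−ln(1 − rB₀/P)/ln(1+r)⌉ = 53 payments (last £255.33); total interest = total paid − £14,265.00 = £6,270.33.
At £430.00/mo: 46 payments (last £289.90); total interest £5,374.90.
Interest saved = £6,270.33 − £5,374.90 = £895.43.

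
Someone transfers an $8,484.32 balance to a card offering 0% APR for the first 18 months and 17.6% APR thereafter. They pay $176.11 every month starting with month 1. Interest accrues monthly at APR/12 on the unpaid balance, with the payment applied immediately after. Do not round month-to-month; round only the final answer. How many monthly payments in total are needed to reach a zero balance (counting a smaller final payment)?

Promo months 1–18 at r₀ = 0%/12 = 0; months 19+ at r₁ = 17.6%/12 = 0.0146667.
After month 18 (no interest yet): B = $8,484.32 − 18·$176.11 = $5,314.34.
Then at r₁ with $176.11/mo: n₂ = −ln(1 − r₁·B/P)/ln(1+r₁) ≈ 40.14 → 41 more payments.

59 months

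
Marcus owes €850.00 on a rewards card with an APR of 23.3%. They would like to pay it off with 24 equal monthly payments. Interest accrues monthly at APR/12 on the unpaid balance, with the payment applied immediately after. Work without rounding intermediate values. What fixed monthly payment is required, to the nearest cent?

€44.64

Monthly rate r = 23.3%/12 = 1.94167% = 0.0194167.
Level-payment amortization: P = B₀·r / (1 − (1+r)^(−n)) = 850.00·0.0194167 / (1 − 1.01942^(−24)).
Denominator 1 − (1+r)^(−24) = 0.369683773.
P = 16.5042 / 0.369683773 ≈ 44.64.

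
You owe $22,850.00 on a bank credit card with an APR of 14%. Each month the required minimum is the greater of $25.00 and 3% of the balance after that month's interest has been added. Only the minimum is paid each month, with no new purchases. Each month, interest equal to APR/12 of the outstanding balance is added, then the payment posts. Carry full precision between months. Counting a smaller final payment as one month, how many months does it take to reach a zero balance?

Monthly rate r = 14%/12 = 1.16667% = 0.0116667.
While 3% of the post-interest balance exceeds $25.00, each month B ← (B·(1+r))·(1 − 0.03), i.e. B shrinks by the factor (1+r)·0.97 = 0.98132.
This holds for months 1–177. Entering month 178 the balance is $811.17; 3% of the post-interest balance is now below $25.00, so the flat $25.00 minimum applies from here.
From month 178 a fixed $25.00 at rate r clears $811.17 in 42 more payments. Total: 177 + 42 = 219 months.

219 months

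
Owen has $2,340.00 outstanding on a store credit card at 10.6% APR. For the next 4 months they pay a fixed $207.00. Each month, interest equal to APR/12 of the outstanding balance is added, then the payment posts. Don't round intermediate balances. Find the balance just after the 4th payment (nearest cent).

$1,584.75

Monthly rate r = 10.6%/12 = 0.883333% = 0.00883333.
Each month: B ← B·(1+r) − $207.00.
Month 1: interest $20.67; balance after payment $2,153.67.
Month 2: interest $19.02; balance after payment $1,965.69.
Month 3: interest $17.36; balance after payment $1,776.06.
Month 4: interest $15.69; balance after payment $1,584.75.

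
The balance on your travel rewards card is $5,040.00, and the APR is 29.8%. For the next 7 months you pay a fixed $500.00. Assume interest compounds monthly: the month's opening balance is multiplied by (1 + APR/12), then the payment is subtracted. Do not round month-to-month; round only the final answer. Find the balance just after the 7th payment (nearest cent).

$2,212.35

Monthly rate r = 29.8%/12 = 2.48333% = 0.0248333.
Each month: B ← B·(1+r) − $500.00.
Month 1: interest $125.16; balance after payment $4,665.16.
Month 2: interest $115.85; balance after payment $4,281.01.
Month 3: interest $106.31; balance after payment $3,887.32.
Month 4: interest $96.54; balance after payment $3,483.86.
Month 5: interest $86.52; balance after payment $3,070.37.
Month 6: interest $76.25; balance after payment $2,646.62.
Month 7: interest $65.72; balance after payment $2,212.35.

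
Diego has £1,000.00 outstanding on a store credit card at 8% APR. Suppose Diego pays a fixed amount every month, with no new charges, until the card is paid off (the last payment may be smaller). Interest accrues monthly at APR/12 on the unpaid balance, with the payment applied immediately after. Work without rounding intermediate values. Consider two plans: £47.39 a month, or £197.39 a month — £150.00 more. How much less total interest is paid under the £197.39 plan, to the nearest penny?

£60.57

Monthly rate r = 8%/12 = 0.666667% = 0.00666667.
At £47.39/mo: n = ⌈−ln(1 − rB₀/P)/ln(1+r)⌉ = 23 payments (last £38.75); total interest = total paid − £1,000.00 = £81.33.
At £197.39/mo: 6 payments (last £33.81); total interest £20.76.
Interest saved = £81.33 − £20.76 = £60.57.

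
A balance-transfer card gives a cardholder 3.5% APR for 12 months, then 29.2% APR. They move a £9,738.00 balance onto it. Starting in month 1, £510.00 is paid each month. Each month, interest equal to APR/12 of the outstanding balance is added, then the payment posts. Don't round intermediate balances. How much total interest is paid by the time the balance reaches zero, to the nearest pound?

Promo months 1–12 at r₀ = 3.5%/12 = 0.00291667; months 13+ at r₁ = 29.2%/12 = 0.0243333.
After month 12: iterate B ← B·(1+r₀) − £510.00 for 12 months → £3,865.22.
Then at r₁ with £510.00/mo: n₂ = −ln(1 − r₁·B/P)/ln(1+r₁) ≈ 8.48 → 9 more payments.
Total paid = 20·£510.00 + £245.87 = £10,445.87; interest = £10,445.87 − £9,738.00 = £707.87.

£708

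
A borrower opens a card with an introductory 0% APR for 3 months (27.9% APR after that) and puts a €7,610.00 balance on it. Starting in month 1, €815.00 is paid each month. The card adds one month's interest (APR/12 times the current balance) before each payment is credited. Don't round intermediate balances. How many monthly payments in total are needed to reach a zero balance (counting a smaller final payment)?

Promo months 1–3 at r₀ = 0%/12 = 0; months 4+ at r₁ = 27.9%/12 = 0.02325.
After month 3 (no interest yet): B = €7,610.00 − 3·€815.00 = €5,165.00.
Then at r₁ with €815.00/mo: n₂ = −ln(1 − r₁·B/P)/ln(1+r₁) ≈ 6.94 → 7 more payments.

10 payments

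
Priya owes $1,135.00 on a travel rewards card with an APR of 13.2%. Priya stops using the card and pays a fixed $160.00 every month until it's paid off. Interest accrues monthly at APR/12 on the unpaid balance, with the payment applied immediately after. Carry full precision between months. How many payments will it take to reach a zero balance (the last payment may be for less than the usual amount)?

Monthly rate r = 13.2%/12 = 1.1% = 0.011.
Recurrence: B ← B·(1+r) − $160.00.
Month 1: interest $12.48; balance after payment $987.48.
Month 2: interest $10.86; balance after payment $838.35.
Closed form: n = −ln(1 − rB₀/P)/ln(1+r) = −ln(0.92197)/ln(1.011) ≈ 7.426, so the balance reaches zero during payment 8.

8 payments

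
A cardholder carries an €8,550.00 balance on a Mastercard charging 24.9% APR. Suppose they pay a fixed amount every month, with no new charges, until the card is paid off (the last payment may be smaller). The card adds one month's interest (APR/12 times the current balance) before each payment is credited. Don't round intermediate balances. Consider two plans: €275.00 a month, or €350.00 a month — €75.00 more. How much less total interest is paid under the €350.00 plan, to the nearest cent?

Monthly rate r = 24.9%/12 = 2.075% = 0.02075.
At €275.00/mo: n = ⌈−ln(1 − rB₀/P)/ln(1+r)⌉ = 51 payments (last €123.07); total interest = total paid − €8,550.00 = €5,323.07.
At €350.00/mo: 35 payments (last €149.97); total interest €3,499.97.
Interest saved = €5,323.07 − €3,499.97 = €1,823.10.

€1,823.10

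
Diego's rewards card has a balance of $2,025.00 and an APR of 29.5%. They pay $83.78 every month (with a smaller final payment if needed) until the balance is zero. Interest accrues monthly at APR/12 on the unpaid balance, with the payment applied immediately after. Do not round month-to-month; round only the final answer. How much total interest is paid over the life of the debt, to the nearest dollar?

$1,086

Monthly rate r = 29.5%/12 = 2.45833% = 0.0245833.
Payoff takes n = ⌈−ln(1 − rB₀/P)/ln(1+r)⌉ = ⌈37.135⌉ = 38 payments; the last is $11.46.
Total paid = 37·$83.78 + $11.46 = $3,111.32.
Total interest = total paid − principal = $3,111.32 − $2,025.00 = $1,086.32.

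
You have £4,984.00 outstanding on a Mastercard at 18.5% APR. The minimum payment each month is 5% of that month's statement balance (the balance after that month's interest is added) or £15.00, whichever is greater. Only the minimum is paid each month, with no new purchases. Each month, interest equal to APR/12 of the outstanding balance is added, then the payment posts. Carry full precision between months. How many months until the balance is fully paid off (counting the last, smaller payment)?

103 months

Monthly rate r = 18.5%/12 = 1.54167% = 0.0154167.
While 5% of the post-interest balance exceeds £15.00, each month B ← (B·(1+r))·(1 − 0.05), i.e. B shrinks by the factor (1+r)·0.95 = 0.96465.
This holds for months 1–79. Entering month 80 the balance is £290.16; 5% of the post-interest balance is now below £15.00, so the flat £15.00 minimum applies from here.
From month 80 a fixed £15.00 at rate r clears £290.16 in 24 more payments. Total: 79 + 24 = 103 months.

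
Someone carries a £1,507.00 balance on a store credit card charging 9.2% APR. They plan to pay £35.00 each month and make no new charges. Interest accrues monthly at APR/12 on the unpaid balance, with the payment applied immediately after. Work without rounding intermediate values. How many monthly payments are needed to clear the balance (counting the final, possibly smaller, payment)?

Monthly rate r = 9.2%/12 = 0.766667% = 0.00766667.
Recurrence: B ← B·(1+r) − £35.00.
Month 1: interest £11.55; balance after payment £1,483.55.
Month 2: interest £11.37; balance after payment £1,459.93.
Closed form: n = −ln(1 − rB₀/P)/ln(1+r) = −ln(0.6699)/ln(1.00767) ≈ 52.457, so the balance reaches zero during payment 53.

53 months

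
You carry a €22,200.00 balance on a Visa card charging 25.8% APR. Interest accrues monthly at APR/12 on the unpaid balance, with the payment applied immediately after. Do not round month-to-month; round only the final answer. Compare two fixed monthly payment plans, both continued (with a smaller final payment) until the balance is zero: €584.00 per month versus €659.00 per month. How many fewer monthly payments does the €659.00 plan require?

19 fewer payments

Monthly rate r = 25.8%/12 = 2.15% = 0.0215.
At €584.00/mo: n = ⌈−ln(1 − rB₀/P)/ln(1+r)⌉ = 80 payments (last €532.59); total interest = total paid − €22,200.00 = €24,468.59.
At €659.00/mo: 61 payments (last €374.67); total interest €17,714.67.
Payments saved = 80 − 61 = 19.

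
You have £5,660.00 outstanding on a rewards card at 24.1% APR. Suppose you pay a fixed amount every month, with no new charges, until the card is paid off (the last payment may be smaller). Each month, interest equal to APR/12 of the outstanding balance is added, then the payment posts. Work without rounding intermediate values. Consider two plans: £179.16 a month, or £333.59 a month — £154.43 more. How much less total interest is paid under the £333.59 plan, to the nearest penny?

£2,078.07

Monthly rate r = 24.1%/12 = 2.00833% = 0.0200833.
At £179.16/mo: n = ⌈−ln(1 − rB₀/P)/ln(1+r)⌉ = 51 payments (last £110.27); total interest = total paid − £5,660.00 = £3,408.27.
At £333.59/mo: 21 payments (last £318.40); total interest £1,330.20.
Interest saved = £3,408.27 − £1,330.20 = £2,078.07.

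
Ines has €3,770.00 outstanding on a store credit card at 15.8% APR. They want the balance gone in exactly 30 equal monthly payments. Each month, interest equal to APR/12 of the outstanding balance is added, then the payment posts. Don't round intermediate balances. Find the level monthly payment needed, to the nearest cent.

Monthly rate r = 15.8%/12 = 1.31667% = 0.0131667.
Level-payment amortization: P = B₀·r / (1 − (1+r)^(−n)) = 3770.00·0.0131667 / (1 − 1.01317^(−30)).
Denominator 1 − (1+r)^(−30) = 0.324581099.
P = 49.6383 / 0.324581099 ≈ 152.93.

€152.93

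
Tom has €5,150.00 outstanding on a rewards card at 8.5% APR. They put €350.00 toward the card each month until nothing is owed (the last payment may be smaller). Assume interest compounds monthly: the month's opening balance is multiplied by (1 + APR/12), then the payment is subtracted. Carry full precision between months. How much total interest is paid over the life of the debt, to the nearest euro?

Monthly rate r = 8.5%/12 = 0.708333% = 0.00708333.
Payoff takes n = ⌈−ln(1 − rB₀/P)/ln(1+r)⌉ = ⌈15.594⌉ = 16 payments; the last is €208.16.
Total paid = 15·€350.00 + €208.16 = €5,458.16.
Total interest = total paid − principal = €5,458.16 − €5,150.00 = €308.16.

€308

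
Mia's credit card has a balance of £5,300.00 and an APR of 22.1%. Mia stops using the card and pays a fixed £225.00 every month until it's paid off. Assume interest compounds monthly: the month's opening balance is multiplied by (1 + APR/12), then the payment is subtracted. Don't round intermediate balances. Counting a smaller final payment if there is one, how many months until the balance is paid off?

Monthly rate r = 22.1%/12 = 1.84167% = 0.0184167.
Recurrence: B ← B·(1+r) − £225.00.
Month 1: interest £97.61; balance after payment £5,172.61.
Month 2: interest £95.26; balance after payment £5,042.87.
Closed form: n = −ln(1 − rB₀/P)/ln(1+r) = −ln(0.56619)/ln(1.01842) ≈ 31.170, so the balance reaches zero during payment 32.

32 months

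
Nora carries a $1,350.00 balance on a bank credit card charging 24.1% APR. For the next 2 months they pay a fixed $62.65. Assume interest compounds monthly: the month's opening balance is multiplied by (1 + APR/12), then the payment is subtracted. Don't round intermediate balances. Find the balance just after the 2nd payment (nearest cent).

$1,278.21

Monthly rate r = 24.1%/12 = 2.00833% = 0.0200833.
Each month: B ← B·(1+r) − $62.65.
Month 1: interest $27.11; balance after payment $1,314.46.
Month 2: interest $26.40; balance after payment $1,278.21.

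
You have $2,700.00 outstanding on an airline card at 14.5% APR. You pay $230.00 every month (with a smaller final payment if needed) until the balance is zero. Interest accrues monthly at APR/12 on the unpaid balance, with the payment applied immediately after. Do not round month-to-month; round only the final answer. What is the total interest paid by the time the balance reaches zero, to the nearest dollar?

Monthly rate r = 14.5%/12 = 1.20833% = 0.0120833.
Payoff takes n = ⌈−ln(1 − rB₀/P)/ln(1+r)⌉ = ⌈12.736⌉ = 13 payments; the last is $169.60.
Total paid = 12·$230.00 + $169.60 = $2,929.60.
Total interest = total paid − principal = $2,929.60 − $2,700.00 = $229.60.

$230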